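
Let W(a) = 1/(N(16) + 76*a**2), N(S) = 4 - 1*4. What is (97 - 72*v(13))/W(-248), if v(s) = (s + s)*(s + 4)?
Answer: -148301643008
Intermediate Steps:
N(S) = 0 (N(S) = 4 - 4 = 0)
v(s) = 2*s*(4 + s) (v(s) = (2*s)*(4 + s) = 2*s*(4 + s))
W(a) = 1/(76*a**2) (W(a) = 1/(0 + 76*a**2) = 1/(76*a**2))
(97 - 72*v(13))/W(-248) = (97 - 144*13*(4 + 13))/(((1/76)/(-248)**2)) = (97 - 144*13*17)/(((1/76)*(1/61504))) = (97 - 72*442)/(1/4674304) = (97 - 31824)*4674304 = -31727*4674304 = -148301643008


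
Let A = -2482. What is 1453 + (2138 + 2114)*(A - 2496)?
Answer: -21165003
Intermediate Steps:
1453 + (2138 + 2114)*(A - 2496) = 1453 + (2138 + 2114)*(-2482 - 2496) = 1453 + 4252*(-4978) = 1453 - 21166456 = -21165003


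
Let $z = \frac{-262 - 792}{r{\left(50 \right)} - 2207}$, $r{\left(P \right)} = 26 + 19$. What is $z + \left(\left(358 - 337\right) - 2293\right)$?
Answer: $- \frac{2455505}{1081} \approx -2271.5$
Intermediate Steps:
$r{\left(P \right)} = 45$
$z = \frac{527}{1081}$ ($z = \frac{-262 - 792}{45 - 2207} = - \frac{1054}{-2162} = \left(-1054\right) \left(- \frac{1}{2162}\right) = \frac{527}{1081} \approx 0.48751$)
$z + \left(\left(358 - 337\right) - 2293\right) = \frac{527}{1081} + \left(\left(358 - 337\right) - 2293\right) = \frac{527}{1081} + \left(21 - 2293\right) = \frac{527}{1081} - 2272 = - \frac{2455505}{1081}$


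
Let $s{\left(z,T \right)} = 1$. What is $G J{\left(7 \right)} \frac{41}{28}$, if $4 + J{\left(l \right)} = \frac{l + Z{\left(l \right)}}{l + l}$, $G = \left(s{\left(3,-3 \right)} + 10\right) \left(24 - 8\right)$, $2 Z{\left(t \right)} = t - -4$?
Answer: $- \frac{39237}{49} \approx -800.75$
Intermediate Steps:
$Z{\left(t \right)} = 2 + \frac{t}{2}$ ($Z{\left(t \right)} = \frac{t - -4}{2} = \frac{t + 4}{2} = \frac{4 + t}{2} = 2 + \frac{t}{2}$)
$G = 176$ ($G = \left(1 + 10\right) \left(24 - 8\right) = 11 \cdot 16 = 176$)
$J{\left(l \right)} = -4 + \frac{2 + \frac{3 l}{2}}{2 l}$ ($J{\left(l \right)} = -4 + \frac{l + \left(2 + \frac{l}{2}\right)}{l + l} = -4 + \frac{2 + \frac{3 l}{2}}{2 l}$)
$G J{\left(7 \right)} \frac{41}{28} = 176 \left(- \frac{13}{4} + \frac{1}{7}\right) \frac{41}{28} = 176 \left(- \frac{13}{4} + \frac{1}{7}\right) 41 \cdot \frac{1}{28} = 176 \left(- \frac{87}{28}\right) \frac{41}{28} = \left(- \frac{3828}{7}\right) \frac{41}{28} = - \frac{39237}{49}$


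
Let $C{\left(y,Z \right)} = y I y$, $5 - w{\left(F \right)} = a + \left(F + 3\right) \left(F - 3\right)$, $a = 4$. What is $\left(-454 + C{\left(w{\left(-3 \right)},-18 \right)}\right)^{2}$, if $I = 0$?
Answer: $206116$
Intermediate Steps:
$w{\left(F \right)} = 1 - \left(-3 + F\right) \left(3 + F\right)$ ($w{\left(F \right)} = 5 - \left(4 + \left(F + 3\right) \left(F - 3\right)\right) = 5 - \left(4 + \left(3 + F\right) \left(-3 + F\right)\right) = 5 - \left(4 + \left(-3 + F\right) \left(3 + F\right)\right) = 1 - \left(-3 + F\right) \left(3 + F\right)$)
$C{\left(y,Z \right)} = 0$ ($C{\left(y,Z \right)} = y 0 y = 0 y = 0$)
$\left(-454 + C{\left(w{\left(-3 \right)},-18 \right)}\right)^{2} = \left(-454 + 0\right)^{2} = \left(-454\right)^{2} = 206116$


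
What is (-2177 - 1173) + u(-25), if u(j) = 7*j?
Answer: -3525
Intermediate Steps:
(-2177 - 1173) + u(-25) = (-2177 - 1173) + 7*(-25) = -3350 - 175 = -3525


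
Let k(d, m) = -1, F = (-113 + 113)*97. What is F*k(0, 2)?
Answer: 0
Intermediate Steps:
F = 0 (F = 0*97 = 0)
F*k(0, 2) = 0*(-1) = 0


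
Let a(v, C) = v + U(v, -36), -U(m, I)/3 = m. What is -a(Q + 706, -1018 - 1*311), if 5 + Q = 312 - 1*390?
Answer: 1246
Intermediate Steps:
U(m, I) = -3*m
Q = -83 (Q = -5 + (312 - 1*390) = -5 + (312 - 390) = -5 - 78 = -83)
a(v, C) = -2*v (a(v, C) = v - 3*v = -2*v)
-a(Q + 706, -1018 - 1*311) = -(-2)*(-83 + 706) = -(-2)*623 = -1*(-1246) = 1246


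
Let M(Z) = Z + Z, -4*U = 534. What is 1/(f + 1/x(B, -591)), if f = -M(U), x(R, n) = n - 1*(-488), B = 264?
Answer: 103/27500 ≈ 0.0037455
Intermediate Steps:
U = -267/2 (U = -¼*534 = -267/2 ≈ -133.50)
M(Z) = 2*Z
x(R, n) = 488 + n (x(R, n) = n + 488 = 488 + n)
f = 267 (f = -2*(-267)/2 = -1*(-267) = 267)
1/(f + 1/x(B, -591)) = 1/(267 + 1/(488 - 591)) = 1/(267 + 1/(-103)) = 1/(267 - 1/103) = 1/(27500/103) = 103/27500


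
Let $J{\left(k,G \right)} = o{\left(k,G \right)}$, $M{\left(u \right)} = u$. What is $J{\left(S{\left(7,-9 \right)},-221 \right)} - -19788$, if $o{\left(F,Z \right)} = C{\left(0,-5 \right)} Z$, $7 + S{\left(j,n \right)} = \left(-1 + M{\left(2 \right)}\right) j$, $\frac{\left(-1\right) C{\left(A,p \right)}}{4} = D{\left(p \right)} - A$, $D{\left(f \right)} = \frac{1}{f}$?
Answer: $\frac{98056}{5} \approx 19611.0$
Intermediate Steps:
$C{\left(A,p \right)} = - \frac{4}{p} + 4 A$ ($C{\left(A,p \right)} = - 4 \left(\frac{1}{p} - A\right) = - \frac{4}{p} + 4 A$)
$S{\left(j,n \right)} = -7 + j$ ($S{\left(j,n \right)} = -7 + \left(-1 + 2\right) j = -7 + 1 j = -7 + j$)
$o{\left(F,Z \right)} = \frac{4 Z}{5}$ ($o{\left(F,Z \right)} = \left(- \frac{4}{-5} + 4 \cdot 0\right) Z = \left(\left(-4\right) \left(- \frac{1}{5}\right) + 0\right) Z = \left(\frac{4}{5} + 0\right) Z = \frac{4 Z}{5}$)
$J{\left(k,G \right)} = \frac{4 G}{5}$
$J{\left(S{\left(7,-9 \right)},-221 \right)} - -19788 = \frac{4}{5} \left(-221\right) - -19788 = - \frac{884}{5} + 19788 = \frac{98056}{5}$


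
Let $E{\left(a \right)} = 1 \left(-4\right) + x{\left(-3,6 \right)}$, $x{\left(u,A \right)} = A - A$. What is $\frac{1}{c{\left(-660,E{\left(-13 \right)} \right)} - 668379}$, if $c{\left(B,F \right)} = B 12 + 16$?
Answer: $- \frac{1}{676283} \approx -1.4787 \cdot 10^{-6}$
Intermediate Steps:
$x{\left(u,A \right)} = 0$
$E{\left(a \right)} = -4$ ($E{\left(a \right)} = 1 \left(-4\right) + 0 = -4 + 0 = -4$)
$c{\left(B,F \right)} = 16 + 12 B$ ($c{\left(B,F \right)} = 12 B + 16 = 16 + 12 B$)
$\frac{1}{c{\left(-660,E{\left(-13 \right)} \right)} - 668379} = \frac{1}{\left(16 + 12 \left(-660\right)\right) - 668379} = \frac{1}{\left(16 - 7920\right) - 668379} = \frac{1}{-7904 - 668379} = \frac{1}{-676283} = - \frac{1}{676283}$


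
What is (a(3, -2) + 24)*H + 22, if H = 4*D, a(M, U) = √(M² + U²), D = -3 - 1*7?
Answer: -938 - 40*√13 ≈ -1082.2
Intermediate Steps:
D = -10 (D = -3 - 7 = -10)
H = -40 (H = 4*(-10) = -40)
(a(3, -2) + 24)*H + 22 = (√(3² + (-2)²) + 24)*(-40) + 22 = (√(9 + 4) + 24)*(-40) + 22 = (√13 + 24)*(-40) + 22 = (24 + √13)*(-40) + 22 = (-960 - 40*√13) + 22 = -938 - 40*√13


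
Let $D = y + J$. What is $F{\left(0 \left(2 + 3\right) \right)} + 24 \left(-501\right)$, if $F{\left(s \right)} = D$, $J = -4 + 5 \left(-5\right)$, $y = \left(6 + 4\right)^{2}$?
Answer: $-11953$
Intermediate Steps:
$y = 100$ ($y = 10^{2} = 100$)
$J = -29$ ($J = -4 - 25 = -29$)
$D = 71$ ($D = 100 - 29 = 71$)
$F{\left(s \right)} = 71$
$F{\left(0 \left(2 + 3\right) \right)} + 24 \left(-501\right) = 71 + 24 \left(-501\right) = 71 - 12024 = -11953$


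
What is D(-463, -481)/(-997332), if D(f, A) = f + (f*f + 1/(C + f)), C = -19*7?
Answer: -127487975/594409872 ≈ -0.21448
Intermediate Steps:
C = -133
D(f, A) = f + f² + 1/(-133 + f) (D(f, A) = f + (f*f + 1/(-133 + f)) = f + (f² + 1/(-133 + f)) = f + f² + 1/(-133 + f))
D(-463, -481)/(-997332) = ((1 + (-463)³ - 133*(-463) - 132*(-463)²)/(-133 - 463))/(-997332) = ((1 - 99252847 + 61579 - 132*214369)/(-596))*(-1/997332) = -(1 - 99252847 + 61579 - 28296708)/596*(-1/997332) = -1/596*(-127487975)*(-1/997332) = (127487975/596)*(-1/997332) = -127487975/594409872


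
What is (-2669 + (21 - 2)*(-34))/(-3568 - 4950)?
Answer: 3315/8518 ≈ 0.38918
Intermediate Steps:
(-2669 + (21 - 2)*(-34))/(-3568 - 4950) = (-2669 + 19*(-34))/(-8518) = (-2669 - 646)*(-1/8518) = -3315*(-1/8518) = 3315/8518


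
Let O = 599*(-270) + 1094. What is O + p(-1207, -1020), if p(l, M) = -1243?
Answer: -161879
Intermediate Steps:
O = -160636 (O = -161730 + 1094 = -160636)
O + p(-1207, -1020) = -160636 - 1243 = -161879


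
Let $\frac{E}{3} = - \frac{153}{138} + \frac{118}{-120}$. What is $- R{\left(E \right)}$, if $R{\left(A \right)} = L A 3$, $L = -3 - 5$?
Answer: $- \frac{17322}{115} \approx -150.63$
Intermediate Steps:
$L = -8$
$E = - \frac{2887}{460}$ ($E = 3 \left(- \frac{153}{138} + \frac{118}{-120}\right) = 3 \left(\left(-153\right) \frac{1}{138} + 118 \left(- \frac{1}{120}\right)\right) = 3 \left(- \frac{51}{46} - \frac{59}{60}\right) = 3 \left(- \frac{2887}{1380}\right) = - \frac{2887}{460} \approx -6.2761$)
$R{\left(A \right)} = - 24 A$ ($R{\left(A \right)} = - 8 A 3 = - 24 A$)
$- R{\left(E \right)} = - \frac{\left(-24\right) \left(-2887\right)}{460} = \left(-1\right) \frac{17322}{115} = - \frac{17322}{115}$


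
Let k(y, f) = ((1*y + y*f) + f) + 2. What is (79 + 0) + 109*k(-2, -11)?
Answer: 1278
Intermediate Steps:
k(y, f) = 2 + f + y + f*y (k(y, f) = ((y + f*y) + f) + 2 = (f + y + f*y) + 2 = 2 + f + y + f*y)
(79 + 0) + 109*k(-2, -11) = (79 + 0) + 109*(2 - 11 - 2 - 11*(-2)) = 79 + 109*(2 - 11 - 2 + 22) = 79 + 109*11 = 79 + 1199 = 1278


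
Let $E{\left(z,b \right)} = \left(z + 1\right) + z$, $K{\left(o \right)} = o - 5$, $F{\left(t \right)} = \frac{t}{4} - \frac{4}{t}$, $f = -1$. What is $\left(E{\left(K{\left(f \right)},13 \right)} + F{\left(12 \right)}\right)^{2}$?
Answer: $\frac{625}{9} \approx 69.444$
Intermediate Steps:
$F{\left(t \right)} = - \frac{4}{t} + \frac{t}{4}$ ($F{\left(t \right)} = t \frac{1}{4} - \frac{4}{t} = \frac{t}{4} - \frac{4}{t} = - \frac{4}{t} + \frac{t}{4}$)
$K{\left(o \right)} = -5 + o$
$E{\left(z,b \right)} = 1 + 2 z$ ($E{\left(z,b \right)} = \left(1 + z\right) + z = 1 + 2 z$)
$\left(E{\left(K{\left(f \right)},13 \right)} + F{\left(12 \right)}\right)^{2} = \left(\left(1 + 2 \left(-5 - 1\right)\right) + \left(- \frac{4}{12} + \frac{1}{4} \cdot 12\right)\right)^{2} = \left(\left(1 + 2 \left(-6\right)\right) + \left(\left(-4\right) \frac{1}{12} + 3\right)\right)^{2} = \left(\left(1 - 12\right) + \left(- \frac{1}{3} + 3\right)\right)^{2} = \left(-11 + \frac{8}{3}\right)^{2} = \left(- \frac{25}{3}\right)^{2} = \frac{625}{9}$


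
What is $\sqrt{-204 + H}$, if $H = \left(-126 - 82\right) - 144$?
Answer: $2 i \sqrt{139} \approx 23.58 i$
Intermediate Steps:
$H = -352$ ($H = -208 - 144 = -352$)
$\sqrt{-204 + H} = \sqrt{-204 - 352} = \sqrt{-556} = 2 i \sqrt{139}$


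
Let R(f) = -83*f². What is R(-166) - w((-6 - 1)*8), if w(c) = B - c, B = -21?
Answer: -2287183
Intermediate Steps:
w(c) = -21 - c
R(-166) - w((-6 - 1)*8) = -83*(-166)² - (-21 - (-6 - 1)*8) = -83*27556 - (-21 - (-7)*8) = -2287148 - (-21 - 1*(-56)) = -2287148 - (-21 + 56) = -2287148 - 1*35 = -2287148 - 35 = -2287183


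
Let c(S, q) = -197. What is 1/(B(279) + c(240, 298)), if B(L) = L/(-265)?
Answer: -265/52484 ≈ -0.0050492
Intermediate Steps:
B(L) = -L/265 (B(L) = L*(-1/265) = -L/265)
1/(B(279) + c(240, 298)) = 1/(-1/265*279 - 197) = 1/(-279/265 - 197) = 1/(-52484/265) = -265/52484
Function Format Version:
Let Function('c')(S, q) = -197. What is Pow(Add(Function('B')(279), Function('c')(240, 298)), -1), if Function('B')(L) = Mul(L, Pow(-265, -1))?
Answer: Rational(-265, 52484) ≈ -0.0050492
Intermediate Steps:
Function('B')(L) = Mul(Rational(-1, 265), L) (Function('B')(L) = Mul(L, Rational(-1, 265)) = Mul(Rational(-1, 265), L))
Pow(Add(Function('B')(279), Function('c')(240, 298)), -1) = Pow(Add(Mul(Rational(-1, 265), 279), -197), -1) = Pow(Add(Rational(-279, 265), -197), -1) = Pow(Rational(-52484, 265), -1) = Rational(-265, 52484)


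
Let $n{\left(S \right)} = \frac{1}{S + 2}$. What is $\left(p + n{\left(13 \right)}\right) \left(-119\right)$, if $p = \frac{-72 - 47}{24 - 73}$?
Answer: $- \frac{4454}{15} \approx -296.93$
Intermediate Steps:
$p = \frac{17}{7}$ ($p = - \frac{119}{-49} = \left(-119\right) \left(- \frac{1}{49}\right) = \frac{17}{7} \approx 2.4286$)
$n{\left(S \right)} = \frac{1}{2 + S}$
$\left(p + n{\left(13 \right)}\right) \left(-119\right) = \left(\frac{17}{7} + \frac{1}{2 + 13}\right) \left(-119\right) = \left(\frac{17}{7} + \frac{1}{15}\right) \left(-119\right) = \frac{262}{105} \left(-119\right) = - \frac{4454}{15}$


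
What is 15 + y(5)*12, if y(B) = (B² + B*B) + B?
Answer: 675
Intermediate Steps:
y(B) = B + 2*B² (y(B) = (B² + B²) + B = 2*B² + B = B + 2*B²)
15 + y(5)*12 = 15 + (5*(1 + 2*5))*12 = 15 + (5*(1 + 10))*12 = 15 + (5*11)*12 = 15 + 55*12 = 15 + 660 = 675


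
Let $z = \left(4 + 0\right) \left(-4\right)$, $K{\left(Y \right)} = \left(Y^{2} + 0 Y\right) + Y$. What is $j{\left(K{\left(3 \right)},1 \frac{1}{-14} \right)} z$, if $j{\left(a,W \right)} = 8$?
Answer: $-128$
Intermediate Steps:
$K{\left(Y \right)} = Y + Y^{2}$ ($K{\left(Y \right)} = \left(Y^{2} + 0\right) + Y = Y^{2} + Y = Y + Y^{2}$)
$z = -16$ ($z = 4 \left(-4\right) = -16$)
$j{\left(K{\left(3 \right)},1 \frac{1}{-14} \right)} z = 8 \left(-16\right) = -128$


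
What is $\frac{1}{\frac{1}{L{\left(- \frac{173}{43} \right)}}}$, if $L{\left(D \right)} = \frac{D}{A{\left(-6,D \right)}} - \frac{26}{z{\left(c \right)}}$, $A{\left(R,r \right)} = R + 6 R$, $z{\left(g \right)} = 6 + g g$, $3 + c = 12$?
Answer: $- \frac{3545}{17458} \approx -0.20306$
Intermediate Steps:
$c = 9$ ($c = -3 + 12 = 9$)
$z{\left(g \right)} = 6 + g^{2}$
$A{\left(R,r \right)} = 7 R$
$L{\left(D \right)} = - \frac{26}{87} - \frac{D}{42}$ ($L{\left(D \right)} = \frac{D}{7 \left(-6\right)} - \frac{26}{6 + 9^{2}} = \frac{D}{-42} - \frac{26}{6 + 81} = D \left(- \frac{1}{42}\right) - \frac{26}{87} = - \frac{D}{42} - \frac{26}{87} = - \frac{26}{87} - \frac{D}{42}$)
$\frac{1}{\frac{1}{L{\left(- \frac{173}{43} \right)}}} = \frac{1}{\frac{1}{- \frac{26}{87} - \frac{\left(-173\right) \frac{1}{43}}{42}}} = \frac{1}{\frac{1}{- \frac{26}{87} - - \frac{173}{1806}}} = \frac{1}{\frac{1}{- \frac{26}{87} + \frac{173}{1806}}} = \frac{1}{\frac{1}{- \frac{3545}{17458}}} = \frac{1}{- \frac{17458}{3545}} = - \frac{3545}{17458}$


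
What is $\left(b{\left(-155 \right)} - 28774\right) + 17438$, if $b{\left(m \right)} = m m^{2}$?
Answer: $-3735211$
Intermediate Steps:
$b{\left(m \right)} = m^{3}$
$\left(b{\left(-155 \right)} - 28774\right) + 17438 = \left(\left(-155\right)^{3} - 28774\right) + 17438 = \left(-3723875 - 28774\right) + 17438 = -3752649 + 17438 = -3735211$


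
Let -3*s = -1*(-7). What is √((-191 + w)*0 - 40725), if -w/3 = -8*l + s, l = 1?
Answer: 15*I*√181 ≈ 201.8*I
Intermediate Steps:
s = -7/3 (s = -(-1)*(-7)/3 = -⅓*7 = -7/3 ≈ -2.3333)
w = 31 (w = -3*(-8*1 - 7/3) = -3*(-8 - 7/3) = -3*(-31/3) = 31)
√((-191 + w)*0 - 40725) = √((-191 + 31)*0 - 40725) = √(-160*0 - 40725) = √(0 - 40725) = √(-40725) = 15*I*√181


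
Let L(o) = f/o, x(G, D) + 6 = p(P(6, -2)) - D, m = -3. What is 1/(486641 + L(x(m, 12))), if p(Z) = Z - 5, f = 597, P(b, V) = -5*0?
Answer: 23/11192146 ≈ 2.0550e-6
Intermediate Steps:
P(b, V) = 0
p(Z) = -5 + Z
x(G, D) = -11 - D (x(G, D) = -6 + ((-5 + 0) - D) = -6 + (-5 - D) = -11 - D)
L(o) = 597/o
1/(486641 + L(x(m, 12))) = 1/(486641 + 597/(-11 - 1*12)) = 1/(486641 + 597/(-11 - 12)) = 1/(486641 + 597/(-23)) = 1/(486641 + 597*(-1/23)) = 1/(486641 - 597/23) = 1/(11192146/23) = 23/11192146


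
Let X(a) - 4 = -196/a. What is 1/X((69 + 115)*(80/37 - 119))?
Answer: 198858/797245 ≈ 0.24943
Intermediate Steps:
X(a) = 4 - 196/a
1/X((69 + 115)*(80/37 - 119)) = 1/(4 - 196*1/((69 + 115)*(80/37 - 119))) = 1/(4 - 196*1/(184*(80*(1/37) - 119))) = 1/(4 - 196*1/(184*(80/37 - 119))) = 1/(4 - 196/(184*(-4323/37))) = 1/(4 - 196/(-795432/37)) = 1/(4 - 196*(-37/795432)) = 1/(4 + 1813/198858) = 1/(797245/198858) = 198858/797245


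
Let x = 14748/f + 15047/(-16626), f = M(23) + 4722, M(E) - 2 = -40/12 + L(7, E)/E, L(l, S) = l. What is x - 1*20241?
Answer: -109610599716899/5415869622 ≈ -20239.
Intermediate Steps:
M(E) = -4/3 + 7/E (M(E) = 2 + (-40/12 + 7/E) = 2 + (-40*1/12 + 7/E) = 2 + (-10/3 + 7/E) = -4/3 + 7/E)
f = 325747/69 (f = (-4/3 + 7/23) + 4722 = -71/69 + 4722 = 325747/69 ≈ 4721.0)
x = 12017302003/5415869622 (x = 14748/(325747/69) + 15047/(-16626) = 14748*(69/325747) + 15047*(-1/16626) = 1017612/325747 - 15047/16626 = 12017302003/5415869622 ≈ 2.2189)
x - 1*20241 = 12017302003/5415869622 - 1*20241 = 12017302003/5415869622 - 20241 = -109610599716899/5415869622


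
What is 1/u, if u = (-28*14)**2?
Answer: 1/153664 ≈ 6.5077e-6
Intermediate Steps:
u = 153664 (u = (-392)**2 = 153664)
1/u = 1/153664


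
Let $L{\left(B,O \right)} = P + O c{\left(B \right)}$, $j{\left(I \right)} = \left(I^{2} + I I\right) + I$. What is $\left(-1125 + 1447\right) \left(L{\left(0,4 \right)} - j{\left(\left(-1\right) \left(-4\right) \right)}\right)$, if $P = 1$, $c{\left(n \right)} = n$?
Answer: $-11270$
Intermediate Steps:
$j{\left(I \right)} = I + 2 I^{2}$ ($j{\left(I \right)} = \left(I^{2} + I^{2}\right) + I = 2 I^{2} + I = I + 2 I^{2}$)
$L{\left(B,O \right)} = 1 + B O$ ($L{\left(B,O \right)} = 1 + O B = 1 + B O$)
$\left(-1125 + 1447\right) \left(L{\left(0,4 \right)} - j{\left(\left(-1\right) \left(-4\right) \right)}\right) = \left(-1125 + 1447\right) \left(\left(1 + 0 \cdot 4\right) - \left(-1\right) \left(-4\right) \left(1 + 2 \left(\left(-1\right) \left(-4\right)\right)\right)\right) = 322 \left(\left(1 + 0\right) - 4 \left(1 + 2 \cdot 4\right)\right) = 322 \left(1 - 4 \left(1 + 8\right)\right) = 322 \left(1 - 4 \cdot 9\right) = 322 \left(1 - 36\right) = 322 \left(-35\right) = -11270$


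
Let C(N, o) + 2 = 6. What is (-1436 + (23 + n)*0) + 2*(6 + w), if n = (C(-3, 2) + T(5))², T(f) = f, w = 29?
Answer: -1366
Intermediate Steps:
C(N, o) = 4 (C(N, o) = -2 + 6 = 4)
n = 81 (n = (4 + 5)² = 9² = 81)
(-1436 + (23 + n)*0) + 2*(6 + w) = (-1436 + (23 + 81)*0) + 2*(6 + 29) = (-1436 + 104*0) + 2*35 = (-1436 + 0) + 70 = -1436 + 70 = -1366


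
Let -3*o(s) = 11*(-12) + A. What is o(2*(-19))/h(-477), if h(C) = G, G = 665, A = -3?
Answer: 9/133 ≈ 0.067669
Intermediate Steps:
h(C) = 665
o(s) = 45 (o(s) = -(11*(-12) - 3)/3 = -(-132 - 3)/3 = -⅓*(-135) = 45)
o(2*(-19))/h(-477) = 45/665 = 45*(1/665) = 9/133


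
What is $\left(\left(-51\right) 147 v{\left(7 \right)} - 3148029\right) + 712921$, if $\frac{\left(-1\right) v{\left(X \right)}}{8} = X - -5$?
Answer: $-1715396$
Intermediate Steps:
$v{\left(X \right)} = -40 - 8 X$ ($v{\left(X \right)} = - 8 \left(X - -5\right) = - 8 \left(X + 5\right) = - 8 \left(5 + X\right) = -40 - 8 X$)
$\left(\left(-51\right) 147 v{\left(7 \right)} - 3148029\right) + 712921 = \left(\left(-51\right) 147 \left(-40 - 56\right) - 3148029\right) + 712921 = \left(- 7497 \left(-40 - 56\right) - 3148029\right) + 712921 = \left(\left(-7497\right) \left(-96\right) - 3148029\right) + 712921 = \left(719712 - 3148029\right) + 712921 = -2428317 + 712921 = -1715396$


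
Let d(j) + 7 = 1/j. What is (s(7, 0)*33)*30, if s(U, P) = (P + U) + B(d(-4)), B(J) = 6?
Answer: 12870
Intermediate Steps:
d(j) = -7 + 1/j
s(U, P) = 6 + P + U (s(U, P) = (P + U) + 6 = 6 + P + U)
(s(7, 0)*33)*30 = ((6 + 0 + 7)*33)*30 = (13*33)*30 = 429*30 = 12870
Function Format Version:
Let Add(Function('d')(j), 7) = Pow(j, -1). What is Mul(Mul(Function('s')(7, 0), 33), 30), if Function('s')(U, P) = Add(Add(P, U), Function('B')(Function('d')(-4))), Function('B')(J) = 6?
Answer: 12870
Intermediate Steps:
Function('d')(j) = Add(-7, Pow(j, -1))
Function('s')(U, P) = Add(6, P, U) (Function('s')(U, P) = Add(Add(P, U), 6) = Add(6, P, U))
Mul(Mul(Function('s')(7, 0), 33), 30) = Mul(Mul(Add(6, 0, 7), 33), 30) = Mul(Mul(13, 33), 30) = Mul(429, 30) = 12870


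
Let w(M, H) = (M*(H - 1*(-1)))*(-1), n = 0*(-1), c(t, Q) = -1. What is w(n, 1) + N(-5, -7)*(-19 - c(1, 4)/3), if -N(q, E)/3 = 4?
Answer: 224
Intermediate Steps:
n = 0
N(q, E) = -12 (N(q, E) = -3*4 = -12)
w(M, H) = -M*(1 + H) (w(M, H) = (M*(H + 1))*(-1) = (M*(1 + H))*(-1) = -M*(1 + H))
w(n, 1) + N(-5, -7)*(-19 - c(1, 4)/3) = -1*0*(1 + 1) - 12*(-19 - (-1)/3) = -1*0*2 - 12*(-19 - (-1)/3) = 0 - 12*(-19 - 1*(-1/3)) = 0 - 12*(-19 + 1/3) = 0 - 12*(-56/3) = 0 + 224 = 224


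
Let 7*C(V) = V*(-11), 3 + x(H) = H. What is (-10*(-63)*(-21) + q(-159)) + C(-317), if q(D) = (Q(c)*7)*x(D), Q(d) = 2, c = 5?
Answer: -104999/7 ≈ -15000.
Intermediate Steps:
x(H) = -3 + H
C(V) = -11*V/7 (C(V) = (V*(-11))/7 = (-11*V)/7 = -11*V/7)
q(D) = -42 + 14*D (q(D) = (2*7)*(-3 + D) = 14*(-3 + D) = -42 + 14*D)
(-10*(-63)*(-21) + q(-159)) + C(-317) = (-10*(-63)*(-21) + (-42 + 14*(-159))) - 11/7*(-317) = (630*(-21) + (-42 - 2226)) + 3487/7 = (-13230 - 2268) + 3487/7 = -15498 + 3487/7 = -104999/7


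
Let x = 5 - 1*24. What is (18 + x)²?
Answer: 1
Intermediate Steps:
x = -19 (x = 5 - 24 = -19)
(18 + x)² = (18 - 19)² = (-1)² = 1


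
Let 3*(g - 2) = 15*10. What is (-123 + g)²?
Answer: 5041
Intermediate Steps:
g = 52 (g = 2 + (15*10)/3 = 2 + (⅓)*150 = 2 + 50 = 52)
(-123 + g)² = (-123 + 52)² = (-71)² = 5041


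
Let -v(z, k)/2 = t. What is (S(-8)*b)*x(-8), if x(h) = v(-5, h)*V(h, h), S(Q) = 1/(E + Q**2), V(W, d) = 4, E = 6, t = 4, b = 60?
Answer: -192/7 ≈ -27.429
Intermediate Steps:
v(z, k) = -8 (v(z, k) = -2*4 = -8)
S(Q) = 1/(6 + Q**2)
x(h) = -32 (x(h) = -8*4 = -32)
(S(-8)*b)*x(-8) = (60/(6 + (-8)**2))*(-32) = (60/(6 + 64))*(-32) = (60/70)*(-32) = ((1/70)*60)*(-32) = (6/7)*(-32) = -192/7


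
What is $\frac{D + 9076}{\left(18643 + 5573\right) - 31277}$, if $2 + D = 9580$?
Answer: $- \frac{18654}{7061} \approx -2.6418$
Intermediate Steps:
$D = 9578$ ($D = -2 + 9580 = 9578$)
$\frac{D + 9076}{\left(18643 + 5573\right) - 31277} = \frac{9578 + 9076}{\left(18643 + 5573\right) - 31277} = \frac{18654}{24216 - 31277} = \frac{18654}{-7061} = 18654 \left(- \frac{1}{7061}\right) = - \frac{18654}{7061}$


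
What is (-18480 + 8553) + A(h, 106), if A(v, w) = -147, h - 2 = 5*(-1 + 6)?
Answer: -10074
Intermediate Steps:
h = 27 (h = 2 + 5*(-1 + 6) = 2 + 5*5 = 2 + 25 = 27)
(-18480 + 8553) + A(h, 106) = (-18480 + 8553) - 147 = -9927 - 147 = -10074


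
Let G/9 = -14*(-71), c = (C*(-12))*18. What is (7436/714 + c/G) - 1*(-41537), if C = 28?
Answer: 1053085181/25347 ≈ 41547.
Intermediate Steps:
c = -6048 (c = (28*(-12))*18 = -336*18 = -6048)
G = 8946 (G = 9*(-14*(-71)) = 9*994 = 8946)
(7436/714 + c/G) - 1*(-41537) = (7436/714 - 6048/8946) - 1*(-41537) = (7436*(1/714) - 6048*1/8946) + 41537 = (3718/357 - 48/71) + 41537 = 246842/25347 + 41537 = 1053085181/25347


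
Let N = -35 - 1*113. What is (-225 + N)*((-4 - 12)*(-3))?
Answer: -17904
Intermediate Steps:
N = -148 (N = -35 - 113 = -148)
(-225 + N)*((-4 - 12)*(-3)) = (-225 - 148)*((-4 - 12)*(-3)) = -(-5968)*(-3) = -373*48 = -17904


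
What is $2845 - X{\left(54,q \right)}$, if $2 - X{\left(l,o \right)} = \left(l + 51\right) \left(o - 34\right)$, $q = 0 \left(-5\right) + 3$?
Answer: $-412$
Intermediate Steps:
$q = 3$ ($q = 0 + 3 = 3$)
$X{\left(l,o \right)} = 2 - \left(-34 + o\right) \left(51 + l\right)$ ($X{\left(l,o \right)} = 2 - \left(l + 51\right) \left(o - 34\right) = 2 - \left(51 + l\right) \left(-34 + o\right) = 2 - \left(-34 + o\right) \left(51 + l\right)$)
$2845 - X{\left(54,q \right)} = 2845 - \left(1736 - 153 + 34 \cdot 54 - 54 \cdot 3\right) = 2845 - \left(1736 - 153 + 1836 - 162\right) = 2845 - 3257 = -412$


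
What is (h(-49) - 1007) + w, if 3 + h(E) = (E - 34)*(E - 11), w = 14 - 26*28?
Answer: 3256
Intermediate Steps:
w = -714 (w = 14 - 728 = -714)
h(E) = -3 + (-34 + E)*(-11 + E) (h(E) = -3 + (E - 34)*(E - 11) = -3 + (-34 + E)*(-11 + E))
(h(-49) - 1007) + w = ((371 + (-49)² - 45*(-49)) - 1007) - 714 = ((371 + 2401 + 2205) - 1007) - 714 = (4977 - 1007) - 714 = 3970 - 714 = 3256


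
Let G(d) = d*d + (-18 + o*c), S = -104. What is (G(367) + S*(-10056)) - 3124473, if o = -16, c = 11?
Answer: -1944154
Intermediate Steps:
G(d) = -194 + d**2 (G(d) = d*d + (-18 - 16*11) = d**2 + (-18 - 176) = d**2 - 194 = -194 + d**2)
(G(367) + S*(-10056)) - 3124473 = ((-194 + 367**2) - 104*(-10056)) - 3124473 = ((-194 + 134689) + 1045824) - 3124473 = (134495 + 1045824) - 3124473 = 1180319 - 3124473 = -1944154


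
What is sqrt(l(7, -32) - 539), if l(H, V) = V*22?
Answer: I*sqrt(1243) ≈ 35.256*I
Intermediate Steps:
l(H, V) = 22*V
sqrt(l(7, -32) - 539) = sqrt(22*(-32) - 539) = sqrt(-704 - 539) = sqrt(-1243) = I*sqrt(1243)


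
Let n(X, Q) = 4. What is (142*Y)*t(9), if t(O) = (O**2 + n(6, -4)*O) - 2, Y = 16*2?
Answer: 522560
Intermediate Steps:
Y = 32
t(O) = -2 + O**2 + 4*O (t(O) = (O**2 + 4*O) - 2 = -2 + O**2 + 4*O)
(142*Y)*t(9) = (142*32)*(-2 + 9**2 + 4*9) = 4544*(-2 + 81 + 36) = 4544*115 = 522560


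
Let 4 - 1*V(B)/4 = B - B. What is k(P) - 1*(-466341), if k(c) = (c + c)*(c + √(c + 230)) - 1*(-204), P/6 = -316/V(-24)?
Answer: 989259/2 - 237*√446/2 ≈ 4.9213e+5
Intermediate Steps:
V(B) = 16 (V(B) = 16 - 4*(B - B) = 16 - 4*0 = 16 + 0 = 16)
P = -237/2 (P = 6*(-316/16) = 6*(-316*1/16) = 6*(-79/4) = -237/2 ≈ -118.50)
k(c) = 204 + 2*c*(c + √(230 + c)) (k(c) = (2*c)*(c + √(230 + c)) + 204 = 2*c*(c + √(230 + c)) + 204 = 204 + 2*c*(c + √(230 + c)))
k(P) - 1*(-466341) = (204 + 2*(-237/2)² + 2*(-237/2)*√(230 - 237/2)) - 1*(-466341) = (204 + 2*(56169/4) + 2*(-237/2)*√(223/2)) + 466341 = (204 + 56169/2 + 2*(-237/2)*(√446/2)) + 466341 = (204 + 56169/2 - 237*√446/2) + 466341 = (56577/2 - 237*√446/2) + 466341 = 989259/2 - 237*√446/2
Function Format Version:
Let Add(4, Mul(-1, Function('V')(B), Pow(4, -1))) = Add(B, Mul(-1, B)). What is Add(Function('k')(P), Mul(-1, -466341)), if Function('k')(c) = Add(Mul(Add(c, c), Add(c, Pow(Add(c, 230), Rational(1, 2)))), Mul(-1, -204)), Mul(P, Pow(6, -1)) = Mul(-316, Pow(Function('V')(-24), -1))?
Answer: Add(Rational(989259, 2), Mul(Rational(-237, 2), Pow(446, Rational(1, 2)))) ≈ 4.9213e+5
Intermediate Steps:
Function('V')(B) = 16 (Function('V')(B) = Add(16, Mul(-4, Add(B, Mul(-1, B)))) = Add(16, Mul(-4, 0)) = Add(16, 0) = 16)
P = Rational(-237, 2) (P = Mul(6, Mul(-316, Pow(16, -1))) = Mul(6, Mul(-316, Rational(1, 16))) = Mul(6, Rational(-79, 4)) = Rational(-237, 2) ≈ -118.50)
Function('k')(c) = Add(204, Mul(2, c, Add(c, Pow(Add(230, c), Rational(1, 2))))) (Function('k')(c) = Add(Mul(Mul(2, c), Add(c, Pow(Add(230, c), Rational(1, 2)))), 204) = Add(Mul(2, c, Add(c, Pow(Add(230, c), Rational(1, 2)))), 204) = Add(204, Mul(2, c, Add(c, Pow(Add(230, c), Rational(1, 2))))))
Add(Function('k')(P), Mul(-1, -466341)) = Add(Add(204, Mul(2, Pow(Rational(-237, 2), 2)), Mul(2, Rational(-237, 2), Pow(Add(230, Rational(-237, 2)), Rational(1, 2)))), Mul(-1, -466341)) = Add(Add(204, Mul(2, Rational(56169, 4)), Mul(2, Rational(-237, 2), Pow(Rational(223, 2), Rational(1, 2)))), 466341) = Add(Add(204, Rational(56169, 2), Mul(2, Rational(-237, 2), Mul(Rational(1, 2), Pow(446, Rational(1, 2))))), 466341) = Add(Add(204, Rational(56169, 2), Mul(Rational(-237, 2), Pow(446, Rational(1, 2)))), 466341) = Add(Add(Rational(56577, 2), Mul(Rational(-237, 2), Pow(446, Rational(1, 2)))), 466341) = Add(Rational(989259, 2), Mul(Rational(-237, 2), Pow(446, Rational(1, 2))))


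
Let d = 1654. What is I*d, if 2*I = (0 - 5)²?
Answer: 20675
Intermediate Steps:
I = 25/2 (I = (0 - 5)²/2 = (½)*(-5)² = (½)*25 = 25/2 ≈ 12.500)
I*d = (25/2)*1654 = 20675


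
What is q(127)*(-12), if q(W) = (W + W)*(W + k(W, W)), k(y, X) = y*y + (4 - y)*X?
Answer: -1935480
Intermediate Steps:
k(y, X) = y**2 + X*(4 - y)
q(W) = 10*W**2 (q(W) = (W + W)*(W + (W**2 + 4*W - W*W)) = (2*W)*(W + (W**2 + 4*W - W**2)) = (2*W)*(W + 4*W) = (2*W)*(5*W) = 10*W**2)
q(127)*(-12) = (10*127**2)*(-12) = (10*16129)*(-12) = 161290*(-12) = -1935480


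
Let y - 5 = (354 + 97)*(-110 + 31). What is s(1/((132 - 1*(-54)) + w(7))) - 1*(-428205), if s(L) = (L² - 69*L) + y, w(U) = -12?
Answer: 11885770351/30276 ≈ 3.9258e+5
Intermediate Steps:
y = -35624 (y = 5 + (354 + 97)*(-110 + 31) = 5 + 451*(-79) = 5 - 35629 = -35624)
s(L) = -35624 + L² - 69*L (s(L) = (L² - 69*L) - 35624 = -35624 + L² - 69*L)
s(1/((132 - 1*(-54)) + w(7))) - 1*(-428205) = (-35624 + (1/((132 - 1*(-54)) - 12))² - 69/((132 - 1*(-54)) - 12)) - 1*(-428205) = (-35624 + (1/((132 + 54) - 12))² - 69/((132 + 54) - 12)) + 428205 = (-35624 + (1/(186 - 12))² - 69/(186 - 12)) + 428205 = (-35624 + (1/174)² - 69/174) + 428205 = (-35624 + (1/174)² - 69*1/174) + 428205 = (-35624 + 1/30276 - 23/58) + 428205 = -1078564229/30276 + 428205 = 11885770351/30276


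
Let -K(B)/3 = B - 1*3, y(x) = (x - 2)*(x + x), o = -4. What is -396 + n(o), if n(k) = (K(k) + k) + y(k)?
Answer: -331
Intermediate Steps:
y(x) = 2*x*(-2 + x) (y(x) = (-2 + x)*(2*x) = 2*x*(-2 + x))
K(B) = 9 - 3*B (K(B) = -3*(B - 1*3) = -3*(B - 3) = -3*(-3 + B) = 9 - 3*B)
n(k) = 9 - 2*k + 2*k*(-2 + k) (n(k) = ((9 - 3*k) + k) + 2*k*(-2 + k) = (9 - 2*k) + 2*k*(-2 + k) = 9 - 2*k + 2*k*(-2 + k))
-396 + n(o) = -396 + (9 - 6*(-4) + 2*(-4)**2) = -396 + (9 + 24 + 2*16) = -396 + (9 + 24 + 32) = -396 + 65 = -331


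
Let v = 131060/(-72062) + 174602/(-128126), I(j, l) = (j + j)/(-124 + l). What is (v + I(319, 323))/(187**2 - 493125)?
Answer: -11291468535/210450539220042932 ≈ -5.3654e-8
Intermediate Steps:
I(j, l) = 2*j/(-124 + l) (I(j, l) = (2*j)/(-124 + l) = 2*j/(-124 + l))
v = -7343590721/2308253953 (v = 131060*(-1/72062) + 174602*(-1/128126) = -65530/36031 - 87301/64063 = -7343590721/2308253953 ≈ -3.1814)
(v + I(319, 323))/(187**2 - 493125) = (-7343590721/2308253953 + 2*319/(-124 + 323))/(187**2 - 493125) = (-7343590721/2308253953 + 2*319/199)/(34969 - 493125) = (-7343590721/2308253953 + 2*319*(1/199))/(-458156) = (-7343590721/2308253953 + 638/199)*(-1/458156) = (11291468535/459342536647)*(-1/458156) = -11291468535/210450539220042932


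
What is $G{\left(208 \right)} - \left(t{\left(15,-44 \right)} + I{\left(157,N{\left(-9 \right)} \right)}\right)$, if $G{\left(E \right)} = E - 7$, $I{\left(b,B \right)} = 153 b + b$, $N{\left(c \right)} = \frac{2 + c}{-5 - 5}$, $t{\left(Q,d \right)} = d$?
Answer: $-23933$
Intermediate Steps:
$N{\left(c \right)} = - \frac{1}{5} - \frac{c}{10}$ ($N{\left(c \right)} = \frac{2 + c}{-10} = \left(2 + c\right) \left(- \frac{1}{10}\right) = - \frac{1}{5} - \frac{c}{10}$)
$I{\left(b,B \right)} = 154 b$
$G{\left(E \right)} = -7 + E$ ($G{\left(E \right)} = E - 7 = -7 + E$)
$G{\left(208 \right)} - \left(t{\left(15,-44 \right)} + I{\left(157,N{\left(-9 \right)} \right)}\right) = \left(-7 + 208\right) - \left(-44 + 154 \cdot 157\right) = 201 - \left(-44 + 24178\right) = 201 - 24134 = -23933$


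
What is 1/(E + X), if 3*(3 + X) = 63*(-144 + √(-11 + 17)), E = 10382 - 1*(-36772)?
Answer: 4903/216354387 - 7*√6/649063161 ≈ 2.2635e-5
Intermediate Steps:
E = 47154 (E = 10382 + 36772 = 47154)
X = -3027 + 21*√6 (X = -3 + (63*(-144 + √(-11 + 17)))/3 = -3 + (63*(-144 + √6))/3 = -3 + (-9072 + 63*√6)/3 = -3 + (-3024 + 21*√6) = -3027 + 21*√6 ≈ -2975.6)
1/(E + X) = 1/(47154 + (-3027 + 21*√6)) = 1/(44127 + 21*√6)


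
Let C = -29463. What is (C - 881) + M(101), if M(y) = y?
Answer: -30243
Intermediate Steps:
(C - 881) + M(101) = (-29463 - 881) + 101 = -30344 + 101 = -30243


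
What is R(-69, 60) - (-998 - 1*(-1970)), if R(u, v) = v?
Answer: -912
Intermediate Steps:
R(-69, 60) - (-998 - 1*(-1970)) = 60 - (-998 - 1*(-1970)) = 60 - (-998 + 1970) = 60 - 1*972 = 60 - 972 = -912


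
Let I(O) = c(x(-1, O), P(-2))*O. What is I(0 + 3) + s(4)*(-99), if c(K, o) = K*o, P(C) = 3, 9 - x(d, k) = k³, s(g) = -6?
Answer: 432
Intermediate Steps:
x(d, k) = 9 - k³
I(O) = O*(27 - 3*O³) (I(O) = ((9 - O³)*3)*O = (27 - 3*O³)*O = O*(27 - 3*O³))
I(0 + 3) + s(4)*(-99) = 3*(0 + 3)*(9 - (0 + 3)³) - 6*(-99) = 3*3*(9 - 1*3³) + 594 = 3*3*(9 - 1*27) + 594 = 3*3*(9 - 27) + 594 = 3*3*(-18) + 594 = -162 + 594 = 432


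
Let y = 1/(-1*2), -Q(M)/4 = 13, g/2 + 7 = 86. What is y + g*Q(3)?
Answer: -16433/2 ≈ -8216.5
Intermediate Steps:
g = 158 (g = -14 + 2*86 = -14 + 172 = 158)
Q(M) = -52 (Q(M) = -4*13 = -52)
y = -1/2 (y = 1/(-2) = -1/2 ≈ -0.50000)
y + g*Q(3) = -1/2 + 158*(-52) = -1/2 - 8216 = -16433/2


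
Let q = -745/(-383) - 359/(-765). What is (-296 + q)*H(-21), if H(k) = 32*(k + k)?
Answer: 38536555904/97665 ≈ 3.9458e+5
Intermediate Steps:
q = 707422/292995 (q = -745*(-1/383) - 359*(-1/765) = 745/383 + 359/765 = 707422/292995 ≈ 2.4145)
H(k) = 64*k (H(k) = 32*(2*k) = 64*k)
(-296 + q)*H(-21) = (-296 + 707422/292995)*(64*(-21)) = -86019098/292995*(-1344) = 38536555904/97665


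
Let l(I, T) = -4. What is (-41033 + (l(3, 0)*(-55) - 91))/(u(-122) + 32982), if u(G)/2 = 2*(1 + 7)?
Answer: -20452/16507 ≈ -1.2390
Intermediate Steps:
u(G) = 32 (u(G) = 2*(2*(1 + 7)) = 2*(2*8) = 2*16 = 32)
(-41033 + (l(3, 0)*(-55) - 91))/(u(-122) + 32982) = (-41033 + (-4*(-55) - 91))/(32 + 32982) = (-41033 + (220 - 91))/33014 = (-41033 + 129)*(1/33014) = -40904*1/33014 = -20452/16507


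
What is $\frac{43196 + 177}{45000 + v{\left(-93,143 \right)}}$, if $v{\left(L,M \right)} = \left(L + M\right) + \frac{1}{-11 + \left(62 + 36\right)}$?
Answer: $\frac{3773451}{3919351} \approx 0.96277$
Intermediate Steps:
$v{\left(L,M \right)} = \frac{1}{87} + L + M$ ($v{\left(L,M \right)} = \left(L + M\right) + \frac{1}{-11 + 98} = \left(L + M\right) + \frac{1}{87} = \frac{1}{87} + L + M$)
$\frac{43196 + 177}{45000 + v{\left(-93,143 \right)}} = \frac{43196 + 177}{45000 + \left(\frac{1}{87} - 93 + 143\right)} = \frac{43373}{45000 + \frac{4351}{87}} = \frac{43373}{\frac{3919351}{87}} = 43373 \cdot \frac{87}{3919351} = \frac{3773451}{3919351}$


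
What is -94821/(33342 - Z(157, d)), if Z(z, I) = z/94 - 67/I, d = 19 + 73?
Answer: -410006004/144166735 ≈ -2.8440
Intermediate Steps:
d = 92
Z(z, I) = -67/I + z/94 (Z(z, I) = z*(1/94) - 67/I = z/94 - 67/I = -67/I + z/94)
-94821/(33342 - Z(157, d)) = -94821/(33342 - (-67/92 + (1/94)*157)) = -94821/(33342 - (-67*1/92 + 157/94)) = -94821/(33342 - (-67/92 + 157/94)) = -94821/(33342 - 1*4073/4324) = -94821/(33342 - 4073/4324) = -94821/144166735/4324 = -94821*4324/144166735 = -410006004/144166735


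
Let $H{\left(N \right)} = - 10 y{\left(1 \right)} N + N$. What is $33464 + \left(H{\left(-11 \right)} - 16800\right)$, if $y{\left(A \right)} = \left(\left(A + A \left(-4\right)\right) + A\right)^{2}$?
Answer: $17093$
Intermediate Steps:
$y{\left(A \right)} = 4 A^{2}$ ($y{\left(A \right)} = \left(\left(A - 4 A\right) + A\right)^{2} = \left(- 3 A + A\right)^{2} = \left(- 2 A\right)^{2} = 4 A^{2}$)
$H{\left(N \right)} = - 39 N$ ($H{\left(N \right)} = - 10 \cdot 4 \cdot 1^{2} N + N = - 10 \cdot 4 \cdot 1 N + N = \left(-10\right) 4 N + N = - 40 N + N = - 39 N$)
$33464 + \left(H{\left(-11 \right)} - 16800\right) = 33464 - 16371 = 17093$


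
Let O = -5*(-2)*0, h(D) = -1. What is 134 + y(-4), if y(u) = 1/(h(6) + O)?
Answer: 133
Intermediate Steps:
O = 0 (O = 10*0 = 0)
y(u) = -1 (y(u) = 1/(-1 + 0) = 1/(-1) = -1)
134 + y(-4) = 134 - 1 = 133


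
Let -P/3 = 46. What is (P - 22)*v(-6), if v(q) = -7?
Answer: 1120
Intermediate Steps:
P = -138 (P = -3*46 = -138)
(P - 22)*v(-6) = (-138 - 22)*(-7) = -160*(-7) = 1120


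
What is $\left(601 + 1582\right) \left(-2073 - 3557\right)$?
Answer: $-12290290$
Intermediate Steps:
$\left(601 + 1582\right) \left(-2073 - 3557\right) = 2183 \left(-5630\right) = -12290290$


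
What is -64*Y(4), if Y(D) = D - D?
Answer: 0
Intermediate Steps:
Y(D) = 0
-64*Y(4) = -64*0 = 0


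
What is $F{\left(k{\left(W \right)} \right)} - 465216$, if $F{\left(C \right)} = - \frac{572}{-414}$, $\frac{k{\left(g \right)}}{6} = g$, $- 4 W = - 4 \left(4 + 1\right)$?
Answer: $- \frac{96299426}{207} \approx -4.6521 \cdot 10^{5}$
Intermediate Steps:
$W = 5$ ($W = - \frac{\left(-4\right) \left(4 + 1\right)}{4} = - \frac{\left(-4\right) 5}{4} = \left(- \frac{1}{4}\right) \left(-20\right) = 5$)
$k{\left(g \right)} = 6 g$
$F{\left(C \right)} = \frac{286}{207}$ ($F{\left(C \right)} = \left(-572\right) \left(- \frac{1}{414}\right) = \frac{286}{207}$)
$F{\left(k{\left(W \right)} \right)} - 465216 = \frac{286}{207} - 465216 = - \frac{96299426}{207}$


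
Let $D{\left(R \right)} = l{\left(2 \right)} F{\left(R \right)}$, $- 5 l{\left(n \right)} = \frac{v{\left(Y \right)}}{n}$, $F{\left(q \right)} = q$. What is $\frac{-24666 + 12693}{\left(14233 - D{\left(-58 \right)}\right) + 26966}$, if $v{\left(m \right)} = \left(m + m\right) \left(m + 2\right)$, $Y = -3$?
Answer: $- \frac{19955}{68607} \approx -0.29086$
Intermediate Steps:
$v{\left(m \right)} = 2 m \left(2 + m\right)$
$l{\left(n \right)} = - \frac{6}{5 n}$ ($l{\left(n \right)} = - \frac{2 \left(-3\right) \left(2 - 3\right) \frac{1}{n}}{5} = - \frac{2 \left(-3\right) \left(-1\right) \frac{1}{n}}{5} = - \frac{6 \frac{1}{n}}{5} = - \frac{6}{5 n}$)
$D{\left(R \right)} = - \frac{3 R}{5}$ ($D{\left(R \right)} = - \frac{6}{5 \cdot 2} R = \left(- \frac{6}{5}\right) \frac{1}{2} R = - \frac{3 R}{5}$)
$\frac{-24666 + 12693}{\left(14233 - D{\left(-58 \right)}\right) + 26966} = \frac{-24666 + 12693}{\left(14233 - \left(- \frac{3}{5}\right) \left(-58\right)\right) + 26966} = - \frac{11973}{\left(14233 - \frac{174}{5}\right) + 26966} = - \frac{11973}{\frac{70991}{5} + 26966} = - \frac{11973}{\frac{205821}{5}} = \left(-11973\right) \frac{5}{205821} = - \frac{19955}{68607}$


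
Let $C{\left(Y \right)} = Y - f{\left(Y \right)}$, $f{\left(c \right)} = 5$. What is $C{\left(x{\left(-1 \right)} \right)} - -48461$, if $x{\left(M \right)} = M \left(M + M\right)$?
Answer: $48458$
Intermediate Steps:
$x{\left(M \right)} = 2 M^{2}$ ($x{\left(M \right)} = M 2 M = 2 M^{2}$)
$C{\left(Y \right)} = -5 + Y$ ($C{\left(Y \right)} = Y - 5 = -5 + Y$)
$C{\left(x{\left(-1 \right)} \right)} - -48461 = \left(-5 + 2 \left(-1\right)^{2}\right) - -48461 = \left(-5 + 2 \cdot 1\right) + 48461 = \left(-5 + 2\right) + 48461 = -3 + 48461 = 48458$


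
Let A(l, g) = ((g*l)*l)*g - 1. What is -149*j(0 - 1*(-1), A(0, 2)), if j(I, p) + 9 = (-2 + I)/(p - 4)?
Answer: 6556/5 ≈ 1311.2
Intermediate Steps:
A(l, g) = -1 + g**2*l**2 (A(l, g) = (g*l**2)*g - 1 = g**2*l**2 - 1 = -1 + g**2*l**2)
j(I, p) = -9 + (-2 + I)/(-4 + p) (j(I, p) = -9 + (-2 + I)/(p - 4) = -9 + (-2 + I)/(-4 + p))
-149*j(0 - 1*(-1), A(0, 2)) = -149*(34 + (0 - 1*(-1)) - 9*(-1 + 2**2*0**2))/(-4 + (-1 + 2**2*0**2)) = -149*(34 + (0 + 1) - 9*(-1 + 4*0))/(-4 + (-1 + 4*0)) = -149*(34 + 1 - 9*(-1 + 0))/(-4 + (-1 + 0)) = -149*(34 + 1 - 9*(-1))/(-4 - 1) = -149*(34 + 1 + 9)/(-5) = -(-149)*44/5 = -149*(-44/5) = 6556/5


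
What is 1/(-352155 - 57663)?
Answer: -1/409818 ≈ -2.4401e-6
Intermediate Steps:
1/(-352155 - 57663) = 1/(-409818) = -1/409818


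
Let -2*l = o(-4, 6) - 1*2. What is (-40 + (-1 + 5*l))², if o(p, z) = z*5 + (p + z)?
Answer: 13456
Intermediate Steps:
o(p, z) = p + 6*z (o(p, z) = 5*z + (p + z) = p + 6*z)
l = -15 (l = -((-4 + 6*6) - 1*2)/2 = -((-4 + 36) - 2)/2 = -(32 - 2)/2 = -½*30 = -15)
(-40 + (-1 + 5*l))² = (-40 + (-1 + 5*(-15)))² = (-40 + (-1 - 75))² = (-40 - 76)² = (-116)² = 13456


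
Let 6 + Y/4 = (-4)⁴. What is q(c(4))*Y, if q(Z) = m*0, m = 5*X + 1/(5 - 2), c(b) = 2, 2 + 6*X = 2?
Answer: 0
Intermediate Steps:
X = 0 (X = -⅓ + (⅙)*2 = -⅓ + ⅓ = 0)
m = ⅓ (m = 5*0 + 1/(5 - 2) = 0 + 1/3 = 0 + ⅓ = ⅓ ≈ 0.33333)
Y = 1000 (Y = -24 + 4*(-4)⁴ = -24 + 4*256 = -24 + 1024 = 1000)
q(Z) = 0 (q(Z) = (⅓)*0 = 0)
q(c(4))*Y = 0*1000 = 0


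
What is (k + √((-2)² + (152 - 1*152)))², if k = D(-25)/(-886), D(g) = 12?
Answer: 774400/196249 ≈ 3.9460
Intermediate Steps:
k = -6/443 (k = 12/(-886) = 12*(-1/886) = -6/443 ≈ -0.013544)
(k + √((-2)² + (152 - 1*152)))² = (-6/443 + √((-2)² + (152 - 1*152)))² = (-6/443 + √(4 + (152 - 152)))² = (-6/443 + √(4 + 0))² = (-6/443 + √4)² = (-6/443 + 2)² = (880/443)² = 774400/196249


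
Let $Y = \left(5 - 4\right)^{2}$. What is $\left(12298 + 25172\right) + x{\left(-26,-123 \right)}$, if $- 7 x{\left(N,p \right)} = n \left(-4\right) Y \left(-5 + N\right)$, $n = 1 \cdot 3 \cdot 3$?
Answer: $\frac{261174}{7} \approx 37311.0$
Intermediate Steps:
$n = 9$ ($n = 3 \cdot 3 = 9$)
$Y = 1$ ($Y = 1^{2} = 1$)
$x{\left(N,p \right)} = - \frac{180}{7} + \frac{36 N}{7}$ ($x{\left(N,p \right)} = - \frac{9 \left(-4\right) 1 \left(-5 + N\right)}{7} = - \frac{\left(-36\right) \left(-5 + N\right)}{7} = - \frac{180 - 36 N}{7} = - \frac{180}{7} + \frac{36 N}{7}$)
$\left(12298 + 25172\right) + x{\left(-26,-123 \right)} = \left(12298 + 25172\right) + \left(- \frac{180}{7} + \frac{36}{7} \left(-26\right)\right) = 37470 - \frac{1116}{7} = \frac{261174}{7}$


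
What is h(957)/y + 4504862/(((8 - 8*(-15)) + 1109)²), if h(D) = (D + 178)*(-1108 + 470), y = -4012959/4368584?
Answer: 4840589476105801138/6140505460071 ≈ 7.8831e+5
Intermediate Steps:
y = -4012959/4368584 (y = -4012959*1/4368584 = -4012959/4368584 ≈ -0.91860)
h(D) = -113564 - 638*D (h(D) = (178 + D)*(-638) = -113564 - 638*D)
h(957)/y + 4504862/(((8 - 8*(-15)) + 1109)²) = (-113564 - 638*957)/(-4012959/4368584) + 4504862/(((8 - 8*(-15)) + 1109)²) = (-113564 - 610566)*(-4368584/4012959) + 4504862/(((8 + 120) + 1109)²) = -724130*(-4368584/4012959) + 4504862/((128 + 1109)²) = 3163422731920/4012959 + 4504862/(1237²) = 3163422731920/4012959 + 4504862/1530169 = 4840589476105801138/6140505460071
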